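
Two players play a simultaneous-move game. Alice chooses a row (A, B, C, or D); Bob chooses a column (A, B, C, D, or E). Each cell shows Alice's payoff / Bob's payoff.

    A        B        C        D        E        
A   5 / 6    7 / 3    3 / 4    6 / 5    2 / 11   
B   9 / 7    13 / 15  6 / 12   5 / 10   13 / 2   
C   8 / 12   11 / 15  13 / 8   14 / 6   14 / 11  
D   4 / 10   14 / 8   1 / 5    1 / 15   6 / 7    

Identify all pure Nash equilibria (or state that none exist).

Find each player's best response to every opponent strategy; NE are the intersections.
Alice's best responses — vs A: B (payoff 9); vs B: D (payoff 14); vs C: C (payoff 13); vs D: C (payoff 14); vs E: C (payoff 14).
Bob's best responses — vs A: E (payoff 11); vs B: B (payoff 15); vs C: B (payoff 15); vs D: D (payoff 15).
No cell has both players best-responding. For instance, Alice's best reply to E is C, but against C Bob prefers B over E.

No pure-strategy Nash equilibrium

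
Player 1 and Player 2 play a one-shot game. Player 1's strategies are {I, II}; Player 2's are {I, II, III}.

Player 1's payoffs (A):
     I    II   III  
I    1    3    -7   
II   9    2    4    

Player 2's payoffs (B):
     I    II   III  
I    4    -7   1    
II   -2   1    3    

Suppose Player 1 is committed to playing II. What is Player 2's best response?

With Player 1 fixed at II, Player 2's payoffs are: I → -2, II → 1, III → 3.
The maximum is 3, achieved by III.

III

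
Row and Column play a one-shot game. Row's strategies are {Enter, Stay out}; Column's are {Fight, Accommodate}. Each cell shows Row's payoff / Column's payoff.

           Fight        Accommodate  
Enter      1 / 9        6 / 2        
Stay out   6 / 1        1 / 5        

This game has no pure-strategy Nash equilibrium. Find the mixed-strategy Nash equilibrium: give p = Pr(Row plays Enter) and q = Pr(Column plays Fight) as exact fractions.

p = 4/11, q = 1/2

Each player's mixing probability is pinned down by making the *other* player indifferent.
Column indifferent between Fight and Accommodate: p·9 + (1−p)·1 = p·2 + (1−p)·5 ⟹ 1 + 8p = 5 + (-3)p ⟹ p = 4/11.
Row indifferent between Enter and Stay out: q·1 + (1−q)·6 = q·6 + (1−q)·1 ⟹ 6 + (-5)q = 1 + 5q ⟹ q = 1/2.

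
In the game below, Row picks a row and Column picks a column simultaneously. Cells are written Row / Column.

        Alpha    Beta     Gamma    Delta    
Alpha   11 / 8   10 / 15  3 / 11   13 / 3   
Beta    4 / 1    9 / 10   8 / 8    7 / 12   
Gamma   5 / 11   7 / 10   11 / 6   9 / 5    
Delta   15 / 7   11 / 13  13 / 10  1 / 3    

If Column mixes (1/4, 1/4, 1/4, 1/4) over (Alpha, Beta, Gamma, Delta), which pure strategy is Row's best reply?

Delta

Compute Row's expected payoff from each pure strategy against the given mix.
Alpha: (1/4)·11 + (1/4)·10 + (1/4)·3 + (1/4)·13 = 37/4
Beta: (1/4)·4 + (1/4)·9 + (1/4)·8 + (1/4)·7 = 7
Gamma: (1/4)·5 + (1/4)·7 + (1/4)·11 + (1/4)·9 = 8
Delta: (1/4)·15 + (1/4)·11 + (1/4)·13 + (1/4)·1 = 10
Highest expected payoff is 10, from Delta.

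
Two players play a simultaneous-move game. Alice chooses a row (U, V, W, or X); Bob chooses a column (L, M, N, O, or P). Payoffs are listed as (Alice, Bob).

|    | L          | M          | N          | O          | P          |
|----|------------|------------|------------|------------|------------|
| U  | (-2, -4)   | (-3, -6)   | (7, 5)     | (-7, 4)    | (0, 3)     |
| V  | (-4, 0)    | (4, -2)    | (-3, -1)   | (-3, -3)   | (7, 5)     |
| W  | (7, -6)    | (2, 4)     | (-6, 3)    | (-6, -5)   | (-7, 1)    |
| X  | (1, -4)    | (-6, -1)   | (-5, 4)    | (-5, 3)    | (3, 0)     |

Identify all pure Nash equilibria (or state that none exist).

(U, N) and (V, P)

Check mutual best responses: a cell is a NE iff neither player can gain by unilaterally deviating.
Alice's best responses — vs L: W (payoff 7); vs M: V (payoff 4); vs N: U (payoff 7); vs O: V (payoff -3); vs P: V (payoff 7).
Bob's best responses — vs U: N (payoff 5); vs V: P (payoff 5); vs W: M (payoff 4); vs X: N (payoff 4).
Mutual best responses occur at (U, N) and (V, P); at each, neither player gains by switching.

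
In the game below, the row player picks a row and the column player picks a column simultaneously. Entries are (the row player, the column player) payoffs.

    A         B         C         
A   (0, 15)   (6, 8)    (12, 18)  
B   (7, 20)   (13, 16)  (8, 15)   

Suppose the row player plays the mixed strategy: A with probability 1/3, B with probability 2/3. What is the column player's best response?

The column player's best reply maximizes expected payoff against the mix.
A: (1/3)·15 + (2/3)·20 = 55/3
B: (1/3)·8 + (2/3)·16 = 40/3
C: (1/3)·18 + (2/3)·15 = 16
Highest expected payoff is 55/3, from A.

A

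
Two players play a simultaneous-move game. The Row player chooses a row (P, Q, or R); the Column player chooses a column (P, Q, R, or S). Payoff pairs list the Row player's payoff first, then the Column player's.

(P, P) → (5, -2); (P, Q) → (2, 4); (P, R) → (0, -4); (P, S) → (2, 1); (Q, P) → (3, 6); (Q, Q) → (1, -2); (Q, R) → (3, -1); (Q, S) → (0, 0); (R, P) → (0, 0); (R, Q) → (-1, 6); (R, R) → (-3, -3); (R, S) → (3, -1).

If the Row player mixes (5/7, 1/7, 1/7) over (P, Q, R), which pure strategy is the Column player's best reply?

The Column player's best reply maximizes expected payoff against the mix.
P: (5/7)·(-2) + (1/7)·6 + (1/7)·0 = -4/7
Q: (5/7)·4 + (1/7)·(-2) + (1/7)·6 = 24/7
R: (5/7)·(-4) + (1/7)·(-1) + (1/7)·(-3) = -24/7
S: (5/7)·1 + (1/7)·0 + (1/7)·(-1) = 4/7
Highest expected payoff is 24/7, from Q.

Q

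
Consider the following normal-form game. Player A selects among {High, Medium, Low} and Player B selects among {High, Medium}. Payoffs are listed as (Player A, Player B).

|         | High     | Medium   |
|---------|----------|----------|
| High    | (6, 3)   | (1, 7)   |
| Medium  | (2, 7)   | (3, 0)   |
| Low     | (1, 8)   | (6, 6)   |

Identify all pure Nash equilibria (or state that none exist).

There is no pure-strategy Nash equilibrium

Find each player's best response to every opponent strategy; NE are the intersections.
Player A's best responses — vs High: High (payoff 6); vs Medium: Low (payoff 6).
Player B's best responses — vs High: Medium (payoff 7); vs Medium: High (payoff 7); vs Low: High (payoff 8).
No cell has both players best-responding. For instance, Player A's best reply to Medium is Low, but against Low Player B prefers High over Medium.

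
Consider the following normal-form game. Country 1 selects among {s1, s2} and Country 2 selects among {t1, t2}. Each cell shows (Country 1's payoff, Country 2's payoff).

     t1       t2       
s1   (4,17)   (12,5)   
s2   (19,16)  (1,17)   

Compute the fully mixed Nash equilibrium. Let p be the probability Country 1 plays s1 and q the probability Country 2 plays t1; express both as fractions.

In a mixed NE each player is indifferent between their pure strategies, so the opponent's mix sets the indifference.
Country 2 indifferent between t1 and t2: p·17 + (1−p)·16 = p·5 + (1−p)·17 ⟹ 16 + 1p = 17 + (-12)p ⟹ p = 1/13.
Country 1 indifferent between s1 and s2: q·4 + (1−q)·12 = q·19 + (1−q)·1 ⟹ 12 + (-8)q = 1 + 18q ⟹ q = 11/26.

p = 1/13, q = 11/26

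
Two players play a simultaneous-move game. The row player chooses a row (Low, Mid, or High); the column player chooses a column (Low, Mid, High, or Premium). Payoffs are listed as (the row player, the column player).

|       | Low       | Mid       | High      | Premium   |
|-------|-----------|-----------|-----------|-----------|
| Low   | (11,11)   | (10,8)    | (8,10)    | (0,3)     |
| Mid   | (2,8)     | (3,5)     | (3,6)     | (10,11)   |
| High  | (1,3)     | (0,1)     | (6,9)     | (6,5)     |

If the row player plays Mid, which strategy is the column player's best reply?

Premium

With the row player fixed at Mid, the column player's payoffs are: Low → 8, Mid → 5, High → 6, Premium → 11.
The maximum is 11, achieved by Premium.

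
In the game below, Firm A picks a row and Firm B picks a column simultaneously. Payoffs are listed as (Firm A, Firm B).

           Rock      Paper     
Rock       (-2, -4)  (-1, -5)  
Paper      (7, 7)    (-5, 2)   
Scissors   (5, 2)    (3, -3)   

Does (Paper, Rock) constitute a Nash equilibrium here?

Yes

Holding Firm B at Rock: Firm A gets 7 from Paper, versus -2 from Rock, 5 from Scissors. No profitable deviation for Firm A.
Holding Firm A at Paper: Firm B gets 7 from Rock, versus 2 from Paper. No profitable deviation for Firm B either.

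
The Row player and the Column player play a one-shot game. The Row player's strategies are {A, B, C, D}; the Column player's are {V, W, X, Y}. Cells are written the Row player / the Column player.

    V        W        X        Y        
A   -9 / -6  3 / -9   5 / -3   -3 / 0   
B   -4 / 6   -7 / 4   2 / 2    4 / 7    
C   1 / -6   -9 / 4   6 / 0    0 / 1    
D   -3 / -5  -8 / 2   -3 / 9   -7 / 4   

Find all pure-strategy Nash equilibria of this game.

(B, Y)

A profile is a Nash equilibrium when each player is best-responding to the other.
The Row player's best responses — vs V: C (payoff 1); vs W: A (payoff 3); vs X: C (payoff 6); vs Y: B (payoff 4).
The Column player's best responses — vs A: Y (payoff 0); vs B: Y (payoff 7); vs C: W (payoff 4); vs D: X (payoff 9).
The only mutual best response is (B, Y); neither player gains by switching there.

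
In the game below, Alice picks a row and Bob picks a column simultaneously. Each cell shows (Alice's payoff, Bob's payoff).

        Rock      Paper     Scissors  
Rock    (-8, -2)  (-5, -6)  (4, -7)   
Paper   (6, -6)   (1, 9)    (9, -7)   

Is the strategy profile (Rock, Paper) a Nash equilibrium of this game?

Holding Bob at Paper: Alice gets -5 from Rock but could get 1 by switching to Paper. Alice has a profitable deviation.

No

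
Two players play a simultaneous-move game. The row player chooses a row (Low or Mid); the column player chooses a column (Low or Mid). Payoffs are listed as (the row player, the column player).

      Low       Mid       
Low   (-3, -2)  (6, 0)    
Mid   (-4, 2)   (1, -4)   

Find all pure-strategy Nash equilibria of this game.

(Low, Mid)

Find each player's best response to every opponent strategy; NE are the intersections.
The row player's best responses — vs Low: Low (payoff -3); vs Mid: Low (payoff 6).
The column player's best responses — vs Low: Mid (payoff 0); vs Mid: Low (payoff 2).
The only mutual best response is (Low, Mid); neither player gains by switching there.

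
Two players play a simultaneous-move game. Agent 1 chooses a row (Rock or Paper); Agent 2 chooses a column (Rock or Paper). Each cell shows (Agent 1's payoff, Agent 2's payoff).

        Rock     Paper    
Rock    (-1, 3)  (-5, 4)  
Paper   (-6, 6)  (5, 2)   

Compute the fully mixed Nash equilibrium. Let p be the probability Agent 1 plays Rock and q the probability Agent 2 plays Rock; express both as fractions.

In a mixed NE each player is indifferent between their pure strategies, so the opponent's mix sets the indifference.
Agent 2 indifferent between Rock and Paper: p·3 + (1−p)·6 = p·4 + (1−p)·2 ⟹ 6 + (-3)p = 2 + 2p ⟹ p = 4/5.
Agent 1 indifferent between Rock and Paper: q·(-1) + (1−q)·(-5) = q·(-6) + (1−q)·5 ⟹ (-5) + 4q = 5 + (-11)q ⟹ q = 2/3.

p = 4/5, q = 2/3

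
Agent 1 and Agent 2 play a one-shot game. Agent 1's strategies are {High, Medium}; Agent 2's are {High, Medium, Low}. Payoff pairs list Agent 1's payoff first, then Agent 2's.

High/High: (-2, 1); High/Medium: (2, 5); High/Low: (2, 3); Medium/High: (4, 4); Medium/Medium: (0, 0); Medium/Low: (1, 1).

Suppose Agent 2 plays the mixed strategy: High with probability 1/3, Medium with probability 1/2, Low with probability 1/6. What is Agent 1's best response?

Medium

Compute Agent 1's expected payoff from each pure strategy against the given mix.
High: (1/3)·(-2) + (1/2)·2 + (1/6)·2 = 2/3
Medium: (1/3)·4 + (1/2)·0 + (1/6)·1 = 3/2
Highest expected payoff is 3/2, from Medium.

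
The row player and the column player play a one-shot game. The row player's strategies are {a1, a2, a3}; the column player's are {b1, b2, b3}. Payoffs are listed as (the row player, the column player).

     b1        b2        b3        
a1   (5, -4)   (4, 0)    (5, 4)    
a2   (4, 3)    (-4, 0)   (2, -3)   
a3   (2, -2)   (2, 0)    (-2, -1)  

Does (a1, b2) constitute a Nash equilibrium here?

Holding the column player at b2: the row player gets 4 from a1, versus -4 from a2, 2 from a3. No profitable deviation for the row player.
Holding the row player at a1: the column player gets 0 from b2 but could get 4 by switching to b3. The column player has a profitable deviation.

No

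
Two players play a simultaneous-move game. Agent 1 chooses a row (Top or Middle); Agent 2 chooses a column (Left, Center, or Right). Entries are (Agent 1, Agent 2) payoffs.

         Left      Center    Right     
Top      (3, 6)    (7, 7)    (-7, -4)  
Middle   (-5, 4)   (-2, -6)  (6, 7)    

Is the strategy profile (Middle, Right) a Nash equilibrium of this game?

Yes

Holding Agent 2 at Right: Agent 1 gets 6 from Middle, versus -7 from Top. No profitable deviation for Agent 1.
Holding Agent 1 at Middle: Agent 2 gets 7 from Right, versus 4 from Left, -6 from Center. No profitable deviation for Agent 2 either.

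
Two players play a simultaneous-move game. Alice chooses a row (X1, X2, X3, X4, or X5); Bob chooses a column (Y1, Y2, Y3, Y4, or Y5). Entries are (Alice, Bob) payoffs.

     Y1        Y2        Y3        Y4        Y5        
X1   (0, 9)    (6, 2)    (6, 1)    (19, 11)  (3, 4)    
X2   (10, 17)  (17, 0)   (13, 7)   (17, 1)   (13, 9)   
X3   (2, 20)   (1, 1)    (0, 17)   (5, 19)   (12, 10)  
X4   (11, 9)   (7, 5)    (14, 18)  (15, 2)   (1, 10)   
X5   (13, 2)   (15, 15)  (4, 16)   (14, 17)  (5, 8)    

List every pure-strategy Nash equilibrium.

Check mutual best responses: a cell is a NE iff neither player can gain by unilaterally deviating.
Alice's best responses — vs Y1: X5 (payoff 13); vs Y2: X2 (payoff 17); vs Y3: X4 (payoff 14); vs Y4: X1 (payoff 19); vs Y5: X2 (payoff 13).
Bob's best responses — vs X1: Y4 (payoff 11); vs X2: Y1 (payoff 17); vs X3: Y1 (payoff 20); vs X4: Y3 (payoff 18); vs X5: Y4 (payoff 17).
Mutual best responses occur at (X1, Y4) and (X4, Y3); at each, neither player gains by switching.

(X1, Y4) and (X4, Y3)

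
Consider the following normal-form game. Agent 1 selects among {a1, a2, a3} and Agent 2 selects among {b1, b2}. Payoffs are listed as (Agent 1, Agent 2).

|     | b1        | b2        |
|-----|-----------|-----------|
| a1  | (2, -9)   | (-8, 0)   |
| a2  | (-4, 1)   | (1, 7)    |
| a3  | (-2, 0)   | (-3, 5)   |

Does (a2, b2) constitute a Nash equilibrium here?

Holding Agent 2 at b2: Agent 1 gets 1 from a2, versus -8 from a1, -3 from a3. No profitable deviation for Agent 1.
Holding Agent 1 at a2: Agent 2 gets 7 from b2, versus 1 from b1. No profitable deviation for Agent 2 either.

Yes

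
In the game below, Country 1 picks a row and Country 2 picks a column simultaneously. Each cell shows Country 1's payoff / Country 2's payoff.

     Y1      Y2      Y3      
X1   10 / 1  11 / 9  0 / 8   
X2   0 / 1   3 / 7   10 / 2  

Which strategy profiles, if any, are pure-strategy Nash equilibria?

(X1, Y2)

Check mutual best responses: a cell is a NE iff neither player can gain by unilaterally deviating.
Country 1's best responses — vs Y1: X1 (payoff 10); vs Y2: X1 (payoff 11); vs Y3: X2 (payoff 10).
Country 2's best responses — vs X1: Y2 (payoff 9); vs X2: Y2 (payoff 7).
The only mutual best response is (X1, Y2); neither player gains by switching there.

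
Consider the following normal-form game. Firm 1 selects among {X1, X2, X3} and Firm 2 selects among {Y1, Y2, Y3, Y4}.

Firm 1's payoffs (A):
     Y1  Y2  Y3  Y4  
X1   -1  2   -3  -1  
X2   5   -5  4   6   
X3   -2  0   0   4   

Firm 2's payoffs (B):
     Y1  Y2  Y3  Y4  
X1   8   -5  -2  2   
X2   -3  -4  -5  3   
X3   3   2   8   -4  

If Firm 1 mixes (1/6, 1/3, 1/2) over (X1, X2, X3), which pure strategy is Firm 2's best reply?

Compute Firm 2's expected payoff from each pure strategy against the given mix.
Y1: (1/6)·8 + (1/3)·(-3) + (1/2)·3 = 11/6
Y2: (1/6)·(-5) + (1/3)·(-4) + (1/2)·2 = -7/6
Y3: (1/6)·(-2) + (1/3)·(-5) + (1/2)·8 = 2
Y4: (1/6)·2 + (1/3)·3 + (1/2)·(-4) = -2/3
Highest expected payoff is 2, from Y3.

Y3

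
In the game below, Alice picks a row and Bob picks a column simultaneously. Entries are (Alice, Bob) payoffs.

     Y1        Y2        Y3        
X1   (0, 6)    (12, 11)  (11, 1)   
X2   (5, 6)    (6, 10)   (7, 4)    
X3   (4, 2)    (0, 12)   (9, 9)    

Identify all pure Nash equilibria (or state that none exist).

(X1, Y2)

Find each player's best response to every opponent strategy; NE are the intersections.
Alice's best responses — vs Y1: X2 (payoff 5); vs Y2: X1 (payoff 12); vs Y3: X1 (payoff 11).
Bob's best responses — vs X1: Y2 (payoff 11); vs X2: Y2 (payoff 10); vs X3: Y2 (payoff 12).
The only mutual best response is (X1, Y2); neither player gains by switching there.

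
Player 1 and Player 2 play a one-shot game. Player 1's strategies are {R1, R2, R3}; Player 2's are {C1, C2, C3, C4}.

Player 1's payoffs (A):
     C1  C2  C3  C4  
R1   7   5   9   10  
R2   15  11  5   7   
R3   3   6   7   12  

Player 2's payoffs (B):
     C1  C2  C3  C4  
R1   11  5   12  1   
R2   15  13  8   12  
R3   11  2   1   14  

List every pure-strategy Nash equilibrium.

(R1, C3), (R2, C1), and (R3, C4)

A profile is a Nash equilibrium when each player is best-responding to the other.
Player 1's best responses — vs C1: R2 (payoff 15); vs C2: R2 (payoff 11); vs C3: R1 (payoff 9); vs C4: R3 (payoff 12).
Player 2's best responses — vs R1: C3 (payoff 12); vs R2: C1 (payoff 15); vs R3: C4 (payoff 14).
Mutual best responses occur at (R1, C3), (R2, C1), and (R3, C4); at each, neither player gains by switching.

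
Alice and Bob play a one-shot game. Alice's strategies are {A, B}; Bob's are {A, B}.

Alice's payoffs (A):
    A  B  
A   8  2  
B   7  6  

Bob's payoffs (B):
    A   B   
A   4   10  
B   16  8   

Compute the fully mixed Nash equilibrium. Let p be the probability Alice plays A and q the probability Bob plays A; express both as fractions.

Each player's mixing probability is pinned down by making the *other* player indifferent.
Bob indifferent between A and B: p·4 + (1−p)·16 = p·10 + (1−p)·8 ⟹ 16 + (-12)p = 8 + 2p ⟹ p = 4/7.
Alice indifferent between A and B: q·8 + (1−q)·2 = q·7 + (1−q)·6 ⟹ 2 + 6q = 6 + 1q ⟹ q = 4/5.

p = 4/7, q = 4/5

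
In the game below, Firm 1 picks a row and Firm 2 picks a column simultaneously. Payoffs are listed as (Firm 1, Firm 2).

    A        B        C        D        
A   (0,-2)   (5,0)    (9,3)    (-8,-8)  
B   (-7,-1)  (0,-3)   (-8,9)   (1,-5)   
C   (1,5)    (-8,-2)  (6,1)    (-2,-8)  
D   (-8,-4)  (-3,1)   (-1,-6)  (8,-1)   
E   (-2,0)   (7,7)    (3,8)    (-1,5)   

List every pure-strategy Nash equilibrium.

(A, C) and (C, A)

Check mutual best responses: a cell is a NE iff neither player can gain by unilaterally deviating.
Firm 1's best responses — vs A: C (payoff 1); vs B: E (payoff 7); vs C: A (payoff 9); vs D: D (payoff 8).
Firm 2's best responses — vs A: C (payoff 3); vs B: C (payoff 9); vs C: A (payoff 5); vs D: B (payoff 1); vs E: C (payoff 8).
Mutual best responses occur at (A, C) and (C, A); at each, neither player gains by switching.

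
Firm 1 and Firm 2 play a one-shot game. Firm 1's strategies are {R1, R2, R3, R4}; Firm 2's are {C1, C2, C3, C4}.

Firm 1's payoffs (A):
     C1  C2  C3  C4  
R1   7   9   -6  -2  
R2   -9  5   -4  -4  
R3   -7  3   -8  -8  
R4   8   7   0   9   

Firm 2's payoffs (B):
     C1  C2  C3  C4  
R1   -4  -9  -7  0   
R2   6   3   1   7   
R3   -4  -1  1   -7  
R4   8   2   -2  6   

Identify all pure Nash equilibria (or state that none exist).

A profile is a Nash equilibrium when each player is best-responding to the other.
Firm 1's best responses — vs C1: R4 (payoff 8); vs C2: R1 (payoff 9); vs C3: R4 (payoff 0); vs C4: R4 (payoff 9).
Firm 2's best responses — vs R1: C4 (payoff 0); vs R2: C4 (payoff 7); vs R3: C3 (payoff 1); vs R4: C1 (payoff 8).
The only mutual best response is (R4, C1); neither player gains by switching there.

(R4, C1)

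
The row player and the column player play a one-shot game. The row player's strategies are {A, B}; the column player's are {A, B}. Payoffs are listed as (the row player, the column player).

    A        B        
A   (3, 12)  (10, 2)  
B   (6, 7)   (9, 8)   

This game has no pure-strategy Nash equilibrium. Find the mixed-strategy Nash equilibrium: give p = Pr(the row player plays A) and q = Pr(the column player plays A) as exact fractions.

Each player's mixing probability is pinned down by making the *other* player indifferent.
The column player indifferent between A and B: p·12 + (1−p)·7 = p·2 + (1−p)·8 ⟹ 7 + 5p = 8 + (-6)p ⟹ p = 1/11.
The row player indifferent between A and B: q·3 + (1−q)·10 = q·6 + (1−q)·9 ⟹ 10 + (-7)q = 9 + (-3)q ⟹ q = 1/4.

p = 1/11, q = 1/4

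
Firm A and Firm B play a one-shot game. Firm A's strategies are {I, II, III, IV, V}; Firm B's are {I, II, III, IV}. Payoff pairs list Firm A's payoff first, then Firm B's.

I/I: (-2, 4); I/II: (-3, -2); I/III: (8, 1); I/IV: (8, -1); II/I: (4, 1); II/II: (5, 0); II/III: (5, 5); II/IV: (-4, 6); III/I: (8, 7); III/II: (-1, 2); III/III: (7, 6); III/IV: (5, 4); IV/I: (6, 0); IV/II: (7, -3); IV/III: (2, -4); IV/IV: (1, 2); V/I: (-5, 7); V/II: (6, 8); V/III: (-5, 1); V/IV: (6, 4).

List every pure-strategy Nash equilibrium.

(III, I)

Check mutual best responses: a cell is a NE iff neither player can gain by unilaterally deviating.
Firm A's best responses — vs I: III (payoff 8); vs II: IV (payoff 7); vs III: I (payoff 8); vs IV: I (payoff 8).
Firm B's best responses — vs I: I (payoff 4); vs II: IV (payoff 6); vs III: I (payoff 7); vs IV: IV (payoff 2); vs V: II (payoff 8).
The only mutual best response is (III, I); neither player gains by switching there.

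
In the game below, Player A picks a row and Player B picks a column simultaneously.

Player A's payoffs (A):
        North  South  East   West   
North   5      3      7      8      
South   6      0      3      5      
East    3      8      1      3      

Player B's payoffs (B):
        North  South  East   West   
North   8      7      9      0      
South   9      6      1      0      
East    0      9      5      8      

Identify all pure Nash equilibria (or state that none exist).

Find each player's best response to every opponent strategy; NE are the intersections.
Player A's best responses — vs North: South (payoff 6); vs South: East (payoff 8); vs East: North (payoff 7); vs West: North (payoff 8).
Player B's best responses — vs North: East (payoff 9); vs South: North (payoff 9); vs East: South (payoff 9).
Mutual best responses occur at (North, East), (South, North), and (East, South); at each, neither player gains by switching.

(North, East), (South, North), and (East, South)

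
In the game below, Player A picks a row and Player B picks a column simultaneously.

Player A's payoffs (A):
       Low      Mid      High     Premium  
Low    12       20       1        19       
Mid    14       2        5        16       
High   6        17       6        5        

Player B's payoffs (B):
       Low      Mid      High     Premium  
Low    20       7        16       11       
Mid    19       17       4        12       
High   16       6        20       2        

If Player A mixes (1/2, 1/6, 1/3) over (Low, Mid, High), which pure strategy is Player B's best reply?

Compute Player B's expected payoff from each pure strategy against the given mix.
Low: (1/2)·20 + (1/6)·19 + (1/3)·16 = 37/2
Mid: (1/2)·7 + (1/6)·17 + (1/3)·6 = 25/3
High: (1/2)·16 + (1/6)·4 + (1/3)·20 = 46/3
Premium: (1/2)·11 + (1/6)·12 + (1/3)·2 = 49/6
Highest expected payoff is 37/2, from Low.

Low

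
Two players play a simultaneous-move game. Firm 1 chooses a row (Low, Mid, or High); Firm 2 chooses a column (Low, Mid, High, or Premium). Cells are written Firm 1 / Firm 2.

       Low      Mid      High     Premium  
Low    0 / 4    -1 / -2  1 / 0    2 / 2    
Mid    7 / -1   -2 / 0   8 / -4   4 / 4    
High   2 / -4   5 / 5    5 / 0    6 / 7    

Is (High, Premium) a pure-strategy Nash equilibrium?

Yes

Holding Firm 2 at Premium: Firm 1 gets 6 from High, versus 2 from Low, 4 from Mid. No profitable deviation for Firm 1.
Holding Firm 1 at High: Firm 2 gets 7 from Premium, versus -4 from Low, 5 from Mid, 0 from High. No profitable deviation for Firm 2 either.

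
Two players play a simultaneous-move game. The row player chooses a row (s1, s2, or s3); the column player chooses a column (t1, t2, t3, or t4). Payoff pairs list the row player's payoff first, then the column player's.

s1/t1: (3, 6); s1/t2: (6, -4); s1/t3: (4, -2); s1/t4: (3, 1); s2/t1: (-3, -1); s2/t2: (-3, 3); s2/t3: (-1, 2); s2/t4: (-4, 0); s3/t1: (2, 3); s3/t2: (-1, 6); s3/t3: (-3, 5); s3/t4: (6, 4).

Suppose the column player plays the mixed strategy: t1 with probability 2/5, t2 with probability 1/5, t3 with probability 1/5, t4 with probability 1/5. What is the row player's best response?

Compute the row player's expected payoff from each pure strategy against the given mix.
s1: (2/5)·3 + (1/5)·6 + (1/5)·4 + (1/5)·3 = 19/5
s2: (2/5)·(-3) + (1/5)·(-3) + (1/5)·(-1) + (1/5)·(-4) = -14/5
s3: (2/5)·2 + (1/5)·(-1) + (1/5)·(-3) + (1/5)·6 = 6/5
Highest expected payoff is 19/5, from s1.

s1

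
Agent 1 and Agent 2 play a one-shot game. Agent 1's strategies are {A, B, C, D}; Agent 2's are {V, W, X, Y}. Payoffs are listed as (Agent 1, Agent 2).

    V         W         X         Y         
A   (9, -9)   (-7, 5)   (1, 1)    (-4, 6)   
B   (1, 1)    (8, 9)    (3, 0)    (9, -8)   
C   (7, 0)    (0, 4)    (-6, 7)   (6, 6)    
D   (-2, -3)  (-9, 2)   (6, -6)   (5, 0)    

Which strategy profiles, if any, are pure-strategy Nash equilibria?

Check mutual best responses: a cell is a NE iff neither player can gain by unilaterally deviating.
Agent 1's best responses — vs V: A (payoff 9); vs W: B (payoff 8); vs X: D (payoff 6); vs Y: B (payoff 9).
Agent 2's best responses — vs A: Y (payoff 6); vs B: W (payoff 9); vs C: X (payoff 7); vs D: W (payoff 2).
The only mutual best response is (B, W); neither player gains by switching there.

(B, W)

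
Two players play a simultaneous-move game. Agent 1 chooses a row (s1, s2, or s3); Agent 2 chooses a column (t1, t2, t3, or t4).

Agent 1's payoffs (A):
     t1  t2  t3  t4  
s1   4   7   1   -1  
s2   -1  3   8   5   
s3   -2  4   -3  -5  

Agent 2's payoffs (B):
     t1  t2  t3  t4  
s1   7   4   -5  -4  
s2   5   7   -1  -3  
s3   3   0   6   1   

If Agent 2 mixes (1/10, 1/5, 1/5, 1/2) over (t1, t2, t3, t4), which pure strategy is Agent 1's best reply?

Agent 1's best reply maximizes expected payoff against the mix.
s1: (1/10)·4 + (1/5)·7 + (1/5)·1 + (1/2)·(-1) = 3/2
s2: (1/10)·(-1) + (1/5)·3 + (1/5)·8 + (1/2)·5 = 23/5
s3: (1/10)·(-2) + (1/5)·4 + (1/5)·(-3) + (1/2)·(-5) = -5/2
Highest expected payoff is 23/5, from s2.

s2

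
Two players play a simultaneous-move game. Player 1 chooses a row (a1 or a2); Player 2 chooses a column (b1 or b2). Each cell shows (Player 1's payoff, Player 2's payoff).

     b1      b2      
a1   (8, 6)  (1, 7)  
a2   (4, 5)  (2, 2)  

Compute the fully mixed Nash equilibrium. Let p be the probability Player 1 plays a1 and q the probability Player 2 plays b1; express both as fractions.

In a mixed NE each player is indifferent between their pure strategies, so the opponent's mix sets the indifference.
Player 2 indifferent between b1 and b2: p·6 + (1−p)·5 = p·7 + (1−p)·2 ⟹ 5 + 1p = 2 + 5p ⟹ p = 3/4.
Player 1 indifferent between a1 and a2: q·8 + (1−q)·1 = q·4 + (1−q)·2 ⟹ 1 + 7q = 2 + 2q ⟹ q = 1/5.

p = 3/4, q = 1/5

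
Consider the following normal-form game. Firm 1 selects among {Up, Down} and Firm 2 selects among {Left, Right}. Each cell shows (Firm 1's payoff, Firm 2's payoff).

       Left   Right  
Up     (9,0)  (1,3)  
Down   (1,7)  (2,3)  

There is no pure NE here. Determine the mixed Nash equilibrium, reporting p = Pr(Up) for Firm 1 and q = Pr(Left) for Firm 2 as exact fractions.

p = 4/7, q = 1/9

Each player's mixing probability is pinned down by making the *other* player indifferent.
Firm 2 indifferent between Left and Right: p·0 + (1−p)·7 = p·3 + (1−p)·3 ⟹ 7 + (-7)p = 3 + 0p ⟹ p = 4/7.
Firm 1 indifferent between Up and Down: q·9 + (1−q)·1 = q·1 + (1−q)·2 ⟹ 1 + 8q = 2 + (-1)q ⟹ q = 1/9.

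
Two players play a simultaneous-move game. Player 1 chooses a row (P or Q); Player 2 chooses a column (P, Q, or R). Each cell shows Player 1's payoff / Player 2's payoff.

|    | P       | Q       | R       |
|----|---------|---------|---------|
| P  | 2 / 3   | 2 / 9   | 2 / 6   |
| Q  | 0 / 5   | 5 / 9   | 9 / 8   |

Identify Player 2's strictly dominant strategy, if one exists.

Check whether one of Player 2's strategies beats all alternatives regardless of what the opponent does.
Q strictly dominates: vs P: 9 > each of {3, 6}; vs Q: 9 > each of {5, 8}.

Q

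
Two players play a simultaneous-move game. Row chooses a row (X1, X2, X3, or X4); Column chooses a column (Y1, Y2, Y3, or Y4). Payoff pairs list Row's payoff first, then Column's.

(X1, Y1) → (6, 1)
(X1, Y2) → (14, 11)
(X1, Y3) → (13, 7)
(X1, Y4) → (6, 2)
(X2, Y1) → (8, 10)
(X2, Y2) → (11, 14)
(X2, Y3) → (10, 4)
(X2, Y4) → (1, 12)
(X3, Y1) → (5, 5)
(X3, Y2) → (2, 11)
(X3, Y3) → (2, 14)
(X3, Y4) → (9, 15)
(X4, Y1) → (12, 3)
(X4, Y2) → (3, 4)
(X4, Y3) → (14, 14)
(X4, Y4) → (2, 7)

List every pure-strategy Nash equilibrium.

(X1, Y2), (X3, Y4), and (X4, Y3)

A profile is a Nash equilibrium when each player is best-responding to the other.
Row's best responses — vs Y1: X4 (payoff 12); vs Y2: X1 (payoff 14); vs Y3: X4 (payoff 14); vs Y4: X3 (payoff 9).
Column's best responses — vs X1: Y2 (payoff 11); vs X2: Y2 (payoff 14); vs X3: Y4 (payoff 15); vs X4: Y3 (payoff 14).
Mutual best responses occur at (X1, Y2), (X3, Y4), and (X4, Y3); at each, neither player gains by switching.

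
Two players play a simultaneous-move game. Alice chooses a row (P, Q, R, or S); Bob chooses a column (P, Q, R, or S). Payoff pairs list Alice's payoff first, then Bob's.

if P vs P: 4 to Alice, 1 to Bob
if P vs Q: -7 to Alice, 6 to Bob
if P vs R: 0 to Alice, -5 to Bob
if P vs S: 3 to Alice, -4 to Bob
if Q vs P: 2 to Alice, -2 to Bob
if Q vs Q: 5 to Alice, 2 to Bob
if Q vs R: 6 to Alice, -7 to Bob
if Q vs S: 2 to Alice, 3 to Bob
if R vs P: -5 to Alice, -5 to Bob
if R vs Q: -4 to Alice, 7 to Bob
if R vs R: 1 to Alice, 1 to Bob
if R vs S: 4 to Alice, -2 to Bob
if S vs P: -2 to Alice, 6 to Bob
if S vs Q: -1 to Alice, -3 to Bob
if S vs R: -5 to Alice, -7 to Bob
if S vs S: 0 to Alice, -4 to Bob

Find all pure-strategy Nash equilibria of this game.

A profile is a Nash equilibrium when each player is best-responding to the other.
Alice's best responses — vs P: P (payoff 4); vs Q: Q (payoff 5); vs R: Q (payoff 6); vs S: R (payoff 4).
Bob's best responses — vs P: Q (payoff 6); vs Q: S (payoff 3); vs R: Q (payoff 7); vs S: P (payoff 6).
No cell has both players best-responding. For instance, Alice's best reply to Q is Q, but against Q Bob prefers S over Q.

There is no pure-strategy Nash equilibrium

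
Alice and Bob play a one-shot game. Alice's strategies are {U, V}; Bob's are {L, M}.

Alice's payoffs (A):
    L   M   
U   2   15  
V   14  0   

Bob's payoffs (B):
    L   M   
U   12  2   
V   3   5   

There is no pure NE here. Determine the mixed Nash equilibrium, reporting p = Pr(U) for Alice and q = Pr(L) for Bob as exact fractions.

p = 1/6, q = 5/9

In a mixed NE each player is indifferent between their pure strategies, so the opponent's mix sets the indifference.
Bob indifferent between L and M: p·12 + (1−p)·3 = p·2 + (1−p)·5 ⟹ 3 + 9p = 5 + (-3)p ⟹ p = 1/6.
Alice indifferent between U and V: q·2 + (1−q)·15 = q·14 + (1−q)·0 ⟹ 15 + (-13)q = 0 + 14q ⟹ q = 5/9.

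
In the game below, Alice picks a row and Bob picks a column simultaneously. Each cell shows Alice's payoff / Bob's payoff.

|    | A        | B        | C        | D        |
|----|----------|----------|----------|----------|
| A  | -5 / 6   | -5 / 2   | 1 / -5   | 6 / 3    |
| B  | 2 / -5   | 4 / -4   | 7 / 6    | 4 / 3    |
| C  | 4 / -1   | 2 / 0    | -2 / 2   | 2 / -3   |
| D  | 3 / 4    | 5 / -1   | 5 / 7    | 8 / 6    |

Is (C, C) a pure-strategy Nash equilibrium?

No

Holding Bob at C: Alice gets -2 from C but could get 7 by switching to B. Alice has a profitable deviation.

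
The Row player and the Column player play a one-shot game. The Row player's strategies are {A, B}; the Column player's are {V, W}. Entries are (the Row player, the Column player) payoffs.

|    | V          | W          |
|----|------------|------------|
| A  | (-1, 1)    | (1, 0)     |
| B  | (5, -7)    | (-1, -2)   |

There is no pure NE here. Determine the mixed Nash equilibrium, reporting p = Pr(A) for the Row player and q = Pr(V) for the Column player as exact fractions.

In a mixed NE each player is indifferent between their pure strategies, so the opponent's mix sets the indifference.
The Column player indifferent between V and W: p·1 + (1−p)·(-7) = p·0 + (1−p)·(-2) ⟹ (-7) + 8p = (-2) + 2p ⟹ p = 5/6.
The Row player indifferent between A and B: q·(-1) + (1−q)·1 = q·5 + (1−q)·(-1) ⟹ 1 + (-2)q = (-1) + 6q ⟹ q = 1/4.

p = 5/6, q = 1/4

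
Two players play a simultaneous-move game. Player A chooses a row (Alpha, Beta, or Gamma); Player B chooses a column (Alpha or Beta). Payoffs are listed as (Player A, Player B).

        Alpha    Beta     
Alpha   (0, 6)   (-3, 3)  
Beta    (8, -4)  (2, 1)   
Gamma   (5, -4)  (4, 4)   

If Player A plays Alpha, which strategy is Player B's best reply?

Alpha

With Player A fixed at Alpha, Player B's payoffs are: Alpha → 6, Beta → 3.
The maximum is 6, achieved by Alpha.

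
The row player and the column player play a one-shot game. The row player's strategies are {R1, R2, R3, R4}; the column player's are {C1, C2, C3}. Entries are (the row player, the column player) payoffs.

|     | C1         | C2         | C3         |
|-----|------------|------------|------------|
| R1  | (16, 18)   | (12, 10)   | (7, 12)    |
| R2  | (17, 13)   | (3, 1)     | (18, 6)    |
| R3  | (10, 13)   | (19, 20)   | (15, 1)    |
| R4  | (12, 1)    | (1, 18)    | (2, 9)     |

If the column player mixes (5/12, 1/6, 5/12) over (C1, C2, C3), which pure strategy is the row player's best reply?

Compute the row player's expected payoff from each pure strategy against the given mix.
R1: (5/12)·16 + (1/6)·12 + (5/12)·7 = 139/12
R2: (5/12)·17 + (1/6)·3 + (5/12)·18 = 181/12
R3: (5/12)·10 + (1/6)·19 + (5/12)·15 = 163/12
R4: (5/12)·12 + (1/6)·1 + (5/12)·2 = 6
Highest expected payoff is 181/12, from R2.

R2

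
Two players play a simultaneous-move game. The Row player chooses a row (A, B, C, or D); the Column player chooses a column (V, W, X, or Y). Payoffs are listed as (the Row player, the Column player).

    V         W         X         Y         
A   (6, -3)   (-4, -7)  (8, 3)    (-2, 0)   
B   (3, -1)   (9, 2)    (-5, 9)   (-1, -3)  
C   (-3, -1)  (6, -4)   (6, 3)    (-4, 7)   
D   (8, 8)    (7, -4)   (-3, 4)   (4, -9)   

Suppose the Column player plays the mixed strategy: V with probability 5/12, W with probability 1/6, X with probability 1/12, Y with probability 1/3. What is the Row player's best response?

The Row player's best reply maximizes expected payoff against the mix.
A: (5/12)·6 + (1/6)·(-4) + (1/12)·8 + (1/3)·(-2) = 11/6
B: (5/12)·3 + (1/6)·9 + (1/12)·(-5) + (1/3)·(-1) = 2
C: (5/12)·(-3) + (1/6)·6 + (1/12)·6 + (1/3)·(-4) = -13/12
D: (5/12)·8 + (1/6)·7 + (1/12)·(-3) + (1/3)·4 = 67/12
Highest expected payoff is 67/12, from D.

D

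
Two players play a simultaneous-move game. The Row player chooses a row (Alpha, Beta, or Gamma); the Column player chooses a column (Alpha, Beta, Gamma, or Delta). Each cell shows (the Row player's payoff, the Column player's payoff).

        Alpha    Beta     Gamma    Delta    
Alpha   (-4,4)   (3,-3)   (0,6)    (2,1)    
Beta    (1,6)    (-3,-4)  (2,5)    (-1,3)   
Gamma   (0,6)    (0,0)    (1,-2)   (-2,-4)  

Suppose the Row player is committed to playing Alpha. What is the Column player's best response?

Gamma

With the Row player fixed at Alpha, the Column player's payoffs are: Alpha → 4, Beta → -3, Gamma → 6, Delta → 1.
The maximum is 6, achieved by Gamma.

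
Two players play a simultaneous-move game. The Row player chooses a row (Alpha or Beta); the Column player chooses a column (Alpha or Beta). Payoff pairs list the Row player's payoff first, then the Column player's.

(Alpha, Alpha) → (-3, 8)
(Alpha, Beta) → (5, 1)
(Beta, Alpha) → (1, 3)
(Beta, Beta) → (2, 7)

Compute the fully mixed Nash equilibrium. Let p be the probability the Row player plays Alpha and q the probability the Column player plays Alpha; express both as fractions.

p = 4/11, q = 3/7

In a mixed NE each player is indifferent between their pure strategies, so the opponent's mix sets the indifference.
The Column player indifferent between Alpha and Beta: p·8 + (1−p)·3 = p·1 + (1−p)·7 ⟹ 3 + 5p = 7 + (-6)p ⟹ p = 4/11.
The Row player indifferent between Alpha and Beta: q·(-3) + (1−q)·5 = q·1 + (1−q)·2 ⟹ 5 + (-8)q = 2 + (-1)q ⟹ q = 3/7.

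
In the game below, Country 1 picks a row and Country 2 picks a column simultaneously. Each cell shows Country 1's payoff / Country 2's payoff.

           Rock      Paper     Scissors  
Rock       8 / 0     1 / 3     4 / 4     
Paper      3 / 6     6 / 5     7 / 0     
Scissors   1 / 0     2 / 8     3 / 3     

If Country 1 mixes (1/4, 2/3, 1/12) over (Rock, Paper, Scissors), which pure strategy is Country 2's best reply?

Country 2's best reply maximizes expected payoff against the mix.
Rock: (1/4)·0 + (2/3)·6 + (1/12)·0 = 4
Paper: (1/4)·3 + (2/3)·5 + (1/12)·8 = 19/4
Scissors: (1/4)·4 + (2/3)·0 + (1/12)·3 = 5/4
Highest expected payoff is 19/4, from Paper.

Paper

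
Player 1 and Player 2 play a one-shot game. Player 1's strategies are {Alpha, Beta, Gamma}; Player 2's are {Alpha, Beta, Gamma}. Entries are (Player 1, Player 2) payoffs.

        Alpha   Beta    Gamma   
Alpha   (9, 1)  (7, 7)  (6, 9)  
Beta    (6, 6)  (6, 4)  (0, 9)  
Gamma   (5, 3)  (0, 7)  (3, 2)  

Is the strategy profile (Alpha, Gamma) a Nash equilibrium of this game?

Holding Player 2 at Gamma: Player 1 gets 6 from Alpha, versus 0 from Beta, 3 from Gamma. No profitable deviation for Player 1.
Holding Player 1 at Alpha: Player 2 gets 9 from Gamma, versus 1 from Alpha, 7 from Beta. No profitable deviation for Player 2 either.

Yes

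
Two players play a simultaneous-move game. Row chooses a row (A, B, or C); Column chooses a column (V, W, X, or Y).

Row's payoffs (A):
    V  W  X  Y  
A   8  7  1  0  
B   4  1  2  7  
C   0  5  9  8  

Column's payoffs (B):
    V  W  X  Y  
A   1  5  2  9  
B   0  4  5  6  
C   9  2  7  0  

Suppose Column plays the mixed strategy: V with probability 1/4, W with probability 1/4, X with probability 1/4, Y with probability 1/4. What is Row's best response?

Compute Row's expected payoff from each pure strategy against the given mix.
A: (1/4)·8 + (1/4)·7 + (1/4)·1 + (1/4)·0 = 4
B: (1/4)·4 + (1/4)·1 + (1/4)·2 + (1/4)·7 = 7/2
C: (1/4)·0 + (1/4)·5 + (1/4)·9 + (1/4)·8 = 11/2
Highest expected payoff is 11/2, from C.

C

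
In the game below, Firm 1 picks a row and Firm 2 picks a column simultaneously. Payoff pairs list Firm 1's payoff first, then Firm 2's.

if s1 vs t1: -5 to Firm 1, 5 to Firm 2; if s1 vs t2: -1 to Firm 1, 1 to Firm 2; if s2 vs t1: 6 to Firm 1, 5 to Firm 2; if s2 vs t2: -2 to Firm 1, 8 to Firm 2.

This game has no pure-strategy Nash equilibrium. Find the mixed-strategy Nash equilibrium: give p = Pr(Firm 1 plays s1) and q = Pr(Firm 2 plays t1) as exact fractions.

p = 3/7, q = 1/12

Each player's mixing probability is pinned down by making the *other* player indifferent.
Firm 2 indifferent between t1 and t2: p·5 + (1−p)·5 = p·1 + (1−p)·8 ⟹ 5 + 0p = 8 + (-7)p ⟹ p = 3/7.
Firm 1 indifferent between s1 and s2: q·(-5) + (1−q)·(-1) = q·6 + (1−q)·(-2) ⟹ (-1) + (-4)q = (-2) + 8q ⟹ q = 1/12.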